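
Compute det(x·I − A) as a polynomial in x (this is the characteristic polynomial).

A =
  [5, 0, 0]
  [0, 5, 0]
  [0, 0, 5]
x^3 - 15*x^2 + 75*x - 125

Expanding det(x·I − A) (e.g. by cofactor expansion or by noting that A is similar to its Jordan form J, which has the same characteristic polynomial as A) gives
  χ_A(x) = x^3 - 15*x^2 + 75*x - 125
which factors as (x - 5)^3. The eigenvalues (with algebraic multiplicities) are λ = 5 with multiplicity 3.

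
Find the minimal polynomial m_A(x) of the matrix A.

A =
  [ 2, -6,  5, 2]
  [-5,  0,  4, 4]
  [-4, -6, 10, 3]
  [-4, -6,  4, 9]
x^4 - 21*x^3 + 162*x^2 - 540*x + 648

The characteristic polynomial is χ_A(x) = (x - 6)^3*(x - 3), so the eigenvalues are known. The minimal polynomial is
  m_A(x) = Π_λ (x − λ)^{k_λ}
where k_λ is the size of the *largest* Jordan block for λ (equivalently, the smallest k with (A − λI)^k v = 0 for every generalised eigenvector v of λ).

  λ = 3: largest Jordan block has size 1, contributing (x − 3)
  λ = 6: largest Jordan block has size 3, contributing (x − 6)^3

So m_A(x) = (x - 6)^3*(x - 3) = x^4 - 21*x^3 + 162*x^2 - 540*x + 648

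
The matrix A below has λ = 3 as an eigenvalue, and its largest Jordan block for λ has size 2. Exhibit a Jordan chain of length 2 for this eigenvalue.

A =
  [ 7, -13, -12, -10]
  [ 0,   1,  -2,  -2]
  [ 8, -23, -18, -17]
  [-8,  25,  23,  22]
A Jordan chain for λ = 3 of length 2:
v_1 = (4, 0, 8, -8)ᵀ
v_2 = (1, 0, 0, 0)ᵀ

Let N = A − (3)·I. We want v_2 with N^2 v_2 = 0 but N^1 v_2 ≠ 0; then v_{j-1} := N · v_j for j = 2, …, 2.

Pick v_2 = (1, 0, 0, 0)ᵀ.
Then v_1 = N · v_2 = (4, 0, 8, -8)ᵀ.

Sanity check: (A − (3)·I) v_1 = (0, 0, 0, 0)ᵀ = 0. ✓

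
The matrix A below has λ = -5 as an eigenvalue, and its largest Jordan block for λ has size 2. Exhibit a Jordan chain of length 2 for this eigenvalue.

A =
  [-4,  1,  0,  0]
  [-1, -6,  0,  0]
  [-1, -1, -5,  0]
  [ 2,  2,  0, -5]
A Jordan chain for λ = -5 of length 2:
v_1 = (1, -1, -1, 2)ᵀ
v_2 = (1, 0, 0, 0)ᵀ

Let N = A − (-5)·I. We want v_2 with N^2 v_2 = 0 but N^1 v_2 ≠ 0; then v_{j-1} := N · v_j for j = 2, …, 2.

Pick v_2 = (1, 0, 0, 0)ᵀ.
Then v_1 = N · v_2 = (1, -1, -1, 2)ᵀ.

Sanity check: (A − (-5)·I) v_1 = (0, 0, 0, 0)ᵀ = 0. ✓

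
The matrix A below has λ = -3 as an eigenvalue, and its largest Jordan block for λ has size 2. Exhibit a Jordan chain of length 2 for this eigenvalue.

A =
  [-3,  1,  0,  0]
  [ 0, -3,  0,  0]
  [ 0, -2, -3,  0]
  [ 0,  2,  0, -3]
A Jordan chain for λ = -3 of length 2:
v_1 = (1, 0, -2, 2)ᵀ
v_2 = (0, 1, 0, 0)ᵀ

Let N = A − (-3)·I. We want v_2 with N^2 v_2 = 0 but N^1 v_2 ≠ 0; then v_{j-1} := N · v_j for j = 2, …, 2.

Pick v_2 = (0, 1, 0, 0)ᵀ.
Then v_1 = N · v_2 = (1, 0, -2, 2)ᵀ.

Sanity check: (A − (-3)·I) v_1 = (0, 0, 0, 0)ᵀ = 0. ✓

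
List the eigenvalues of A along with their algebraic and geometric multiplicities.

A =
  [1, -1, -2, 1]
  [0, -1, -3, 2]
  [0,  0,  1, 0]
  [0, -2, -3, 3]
λ = 1: alg = 4, geom = 2

Step 1 — factor the characteristic polynomial to read off the algebraic multiplicities:
  χ_A(x) = (x - 1)^4

Step 2 — compute geometric multiplicities via the rank-nullity identity g(λ) = n − rank(A − λI):
  rank(A − (1)·I) = 2, so dim ker(A − (1)·I) = n − 2 = 2

Summary:
  λ = 1: algebraic multiplicity = 4, geometric multiplicity = 2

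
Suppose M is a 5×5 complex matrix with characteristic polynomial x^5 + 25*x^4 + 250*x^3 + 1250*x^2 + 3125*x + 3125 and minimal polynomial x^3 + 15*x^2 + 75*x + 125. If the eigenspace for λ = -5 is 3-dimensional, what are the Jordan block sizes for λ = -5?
Block sizes for λ = -5: [3, 1, 1]

Step 1 — from the characteristic polynomial, algebraic multiplicity of λ = -5 is 5. From dim ker(M − (-5)·I) = 3, there are exactly 3 Jordan blocks for λ = -5.
Step 2 — from the minimal polynomial, the factor (x + 5)^3 tells us the largest block for λ = -5 has size 3.
Step 3 — with total size 5, 3 blocks, and largest block 3, the block sizes (in nonincreasing order) are [3, 1, 1].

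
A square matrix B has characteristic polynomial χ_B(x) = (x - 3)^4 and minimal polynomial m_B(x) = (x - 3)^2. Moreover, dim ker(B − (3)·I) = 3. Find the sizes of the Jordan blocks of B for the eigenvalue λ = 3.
Block sizes for λ = 3: [2, 1, 1]

Step 1 — from the characteristic polynomial, algebraic multiplicity of λ = 3 is 4. From dim ker(B − (3)·I) = 3, there are exactly 3 Jordan blocks for λ = 3.
Step 2 — from the minimal polynomial, the factor (x − 3)^2 tells us the largest block for λ = 3 has size 2.
Step 3 — with total size 4, 3 blocks, and largest block 2, the block sizes (in nonincreasing order) are [2, 1, 1].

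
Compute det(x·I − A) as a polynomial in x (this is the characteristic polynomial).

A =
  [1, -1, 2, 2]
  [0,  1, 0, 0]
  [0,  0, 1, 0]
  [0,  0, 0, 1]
x^4 - 4*x^3 + 6*x^2 - 4*x + 1

Expanding det(x·I − A) (e.g. by cofactor expansion or by noting that A is similar to its Jordan form J, which has the same characteristic polynomial as A) gives
  χ_A(x) = x^4 - 4*x^3 + 6*x^2 - 4*x + 1
which factors as (x - 1)^4. The eigenvalues (with algebraic multiplicities) are λ = 1 with multiplicity 4.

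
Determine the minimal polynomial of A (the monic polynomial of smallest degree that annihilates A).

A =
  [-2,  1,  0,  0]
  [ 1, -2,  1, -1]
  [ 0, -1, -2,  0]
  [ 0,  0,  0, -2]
x^3 + 6*x^2 + 12*x + 8

The characteristic polynomial is χ_A(x) = (x + 2)^4, so the eigenvalues are known. The minimal polynomial is
  m_A(x) = Π_λ (x − λ)^{k_λ}
where k_λ is the size of the *largest* Jordan block for λ (equivalently, the smallest k with (A − λI)^k v = 0 for every generalised eigenvector v of λ).

  λ = -2: largest Jordan block has size 3, contributing (x + 2)^3

So m_A(x) = (x + 2)^3 = x^3 + 6*x^2 + 12*x + 8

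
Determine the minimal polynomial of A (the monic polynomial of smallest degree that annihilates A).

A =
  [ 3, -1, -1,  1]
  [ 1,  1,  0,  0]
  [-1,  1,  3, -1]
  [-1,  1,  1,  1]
x^3 - 6*x^2 + 12*x - 8

The characteristic polynomial is χ_A(x) = (x - 2)^4, so the eigenvalues are known. The minimal polynomial is
  m_A(x) = Π_λ (x − λ)^{k_λ}
where k_λ is the size of the *largest* Jordan block for λ (equivalently, the smallest k with (A − λI)^k v = 0 for every generalised eigenvector v of λ).

  λ = 2: largest Jordan block has size 3, contributing (x − 2)^3

So m_A(x) = (x - 2)^3 = x^3 - 6*x^2 + 12*x - 8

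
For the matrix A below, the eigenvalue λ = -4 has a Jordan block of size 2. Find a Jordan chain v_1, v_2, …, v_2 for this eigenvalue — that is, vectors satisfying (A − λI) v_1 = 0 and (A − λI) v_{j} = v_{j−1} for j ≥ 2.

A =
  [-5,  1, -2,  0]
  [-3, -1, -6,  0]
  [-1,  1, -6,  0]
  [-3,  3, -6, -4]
A Jordan chain for λ = -4 of length 2:
v_1 = (-1, -3, -1, -3)ᵀ
v_2 = (1, 0, 0, 0)ᵀ

Let N = A − (-4)·I. We want v_2 with N^2 v_2 = 0 but N^1 v_2 ≠ 0; then v_{j-1} := N · v_j for j = 2, …, 2.

Pick v_2 = (1, 0, 0, 0)ᵀ.
Then v_1 = N · v_2 = (-1, -3, -1, -3)ᵀ.

Sanity check: (A − (-4)·I) v_1 = (0, 0, 0, 0)ᵀ = 0. ✓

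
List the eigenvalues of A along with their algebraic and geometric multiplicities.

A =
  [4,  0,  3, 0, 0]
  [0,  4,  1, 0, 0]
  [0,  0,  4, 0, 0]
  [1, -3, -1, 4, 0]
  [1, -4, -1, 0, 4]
λ = 4: alg = 5, geom = 2

Step 1 — factor the characteristic polynomial to read off the algebraic multiplicities:
  χ_A(x) = (x - 4)^5

Step 2 — compute geometric multiplicities via the rank-nullity identity g(λ) = n − rank(A − λI):
  rank(A − (4)·I) = 3, so dim ker(A − (4)·I) = n − 3 = 2

Summary:
  λ = 4: algebraic multiplicity = 5, geometric multiplicity = 2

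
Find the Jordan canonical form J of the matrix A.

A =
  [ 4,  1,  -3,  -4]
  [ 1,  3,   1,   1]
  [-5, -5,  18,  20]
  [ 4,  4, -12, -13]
J_3(3) ⊕ J_1(3)

The characteristic polynomial is
  det(x·I − A) = x^4 - 12*x^3 + 54*x^2 - 108*x + 81 = (x - 3)^4

Eigenvalues and multiplicities (the geometric multiplicity of λ is n − rank(A − λI), which equals the number of Jordan blocks for λ):
  λ = 3: algebraic multiplicity = 4, geometric multiplicity = 2

Determining the block sizes for each eigenvalue:
  λ = 3: with am = 4 and gm = 2, the partition is not yet determined (e.g. several partitions of 4 into 2 parts exist). Let N = A − (3)·I. Computing rank(N^1) = 2, rank(N^2) = 1, rank(N^3) = 0; the number of blocks of size ≥ j is rank(N^{j−1}) − rank(N^j), giving [2, 1, 1]. So we have 1 block(s) of size 3, 1 block(s) of size 1 → block sizes [3, 1]

Assembling the blocks gives a Jordan form
J =
  [3, 1, 0, 0]
  [0, 3, 1, 0]
  [0, 0, 3, 0]
  [0, 0, 0, 3]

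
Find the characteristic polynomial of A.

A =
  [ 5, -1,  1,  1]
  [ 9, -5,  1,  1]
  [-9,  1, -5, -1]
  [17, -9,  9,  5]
x^4 - 32*x^2 + 256

Expanding det(x·I − A) (e.g. by cofactor expansion or by noting that A is similar to its Jordan form J, which has the same characteristic polynomial as A) gives
  χ_A(x) = x^4 - 32*x^2 + 256
which factors as (x - 4)^2*(x + 4)^2. The eigenvalues (with algebraic multiplicities) are λ = -4 with multiplicity 2, λ = 4 with multiplicity 2.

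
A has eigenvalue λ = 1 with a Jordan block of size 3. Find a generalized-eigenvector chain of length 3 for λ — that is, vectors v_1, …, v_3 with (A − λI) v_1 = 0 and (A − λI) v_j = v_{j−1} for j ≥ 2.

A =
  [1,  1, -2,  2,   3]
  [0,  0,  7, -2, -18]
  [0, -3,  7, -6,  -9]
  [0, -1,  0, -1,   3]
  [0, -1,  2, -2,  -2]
A Jordan chain for λ = 1 of length 3:
v_1 = (1, -1, -3, -1, -1)ᵀ
v_2 = (-2, 7, 6, 0, 2)ᵀ
v_3 = (0, 0, 1, 0, 0)ᵀ

Let N = A − (1)·I. We want v_3 with N^3 v_3 = 0 but N^2 v_3 ≠ 0; then v_{j-1} := N · v_j for j = 3, …, 2.

Pick v_3 = (0, 0, 1, 0, 0)ᵀ.
Then v_2 = N · v_3 = (-2, 7, 6, 0, 2)ᵀ.
Then v_1 = N · v_2 = (1, -1, -3, -1, -1)ᵀ.

Sanity check: (A − (1)·I) v_1 = (0, 0, 0, 0, 0)ᵀ = 0. ✓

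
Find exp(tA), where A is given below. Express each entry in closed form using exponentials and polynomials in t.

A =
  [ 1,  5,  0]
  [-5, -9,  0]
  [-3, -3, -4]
e^{tA} =
  [5*t*exp(-4*t) + exp(-4*t), 5*t*exp(-4*t), 0]
  [-5*t*exp(-4*t), -5*t*exp(-4*t) + exp(-4*t), 0]
  [-3*t*exp(-4*t), -3*t*exp(-4*t), exp(-4*t)]

Strategy: write A = P · J · P⁻¹ where J is a Jordan canonical form, so e^{tA} = P · e^{tJ} · P⁻¹, and e^{tJ} can be computed block-by-block.

A has Jordan form
J =
  [-4,  1,  0]
  [ 0, -4,  0]
  [ 0,  0, -4]
(up to reordering of blocks).

Per-block formulas:
  For a 1×1 block at λ = -4: exp(t · [-4]) = [e^(-4t)].
  For a 2×2 Jordan block J_2(-4): exp(t · J_2(-4)) = e^(-4t)·(I + t·N), where N is the 2×2 nilpotent shift.

After assembling e^{tJ} and conjugating by P, we get:

e^{tA} =
  [5*t*exp(-4*t) + exp(-4*t), 5*t*exp(-4*t), 0]
  [-5*t*exp(-4*t), -5*t*exp(-4*t) + exp(-4*t), 0]
  [-3*t*exp(-4*t), -3*t*exp(-4*t), exp(-4*t)]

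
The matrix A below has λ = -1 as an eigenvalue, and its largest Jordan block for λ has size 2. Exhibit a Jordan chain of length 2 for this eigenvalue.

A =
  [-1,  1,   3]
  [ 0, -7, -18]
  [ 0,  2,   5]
A Jordan chain for λ = -1 of length 2:
v_1 = (1, -6, 2)ᵀ
v_2 = (0, 1, 0)ᵀ

Let N = A − (-1)·I. We want v_2 with N^2 v_2 = 0 but N^1 v_2 ≠ 0; then v_{j-1} := N · v_j for j = 2, …, 2.

Pick v_2 = (0, 1, 0)ᵀ.
Then v_1 = N · v_2 = (1, -6, 2)ᵀ.

Sanity check: (A − (-1)·I) v_1 = (0, 0, 0)ᵀ = 0. ✓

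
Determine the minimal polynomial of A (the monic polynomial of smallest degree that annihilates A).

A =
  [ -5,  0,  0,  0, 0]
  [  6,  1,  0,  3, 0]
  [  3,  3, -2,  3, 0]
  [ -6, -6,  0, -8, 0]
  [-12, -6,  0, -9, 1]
x^3 + 6*x^2 + 3*x - 10

The characteristic polynomial is χ_A(x) = (x - 1)*(x + 2)^2*(x + 5)^2, so the eigenvalues are known. The minimal polynomial is
  m_A(x) = Π_λ (x − λ)^{k_λ}
where k_λ is the size of the *largest* Jordan block for λ (equivalently, the smallest k with (A − λI)^k v = 0 for every generalised eigenvector v of λ).

  λ = -5: largest Jordan block has size 1, contributing (x + 5)
  λ = -2: largest Jordan block has size 1, contributing (x + 2)
  λ = 1: largest Jordan block has size 1, contributing (x − 1)

So m_A(x) = (x - 1)*(x + 2)*(x + 5) = x^3 + 6*x^2 + 3*x - 10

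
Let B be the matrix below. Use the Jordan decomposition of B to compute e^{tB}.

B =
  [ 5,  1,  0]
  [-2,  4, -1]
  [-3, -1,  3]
e^{tB} =
  [-t^2*exp(4*t)/2 + t*exp(4*t) + exp(4*t), t^2*exp(4*t)/2 + t*exp(4*t), -t^2*exp(4*t)/2]
  [t^2*exp(4*t)/2 - 2*t*exp(4*t), -t^2*exp(4*t)/2 + exp(4*t), t^2*exp(4*t)/2 - t*exp(4*t)]
  [t^2*exp(4*t) - 3*t*exp(4*t), -t^2*exp(4*t) - t*exp(4*t), t^2*exp(4*t) - t*exp(4*t) + exp(4*t)]

Strategy: write B = P · J · P⁻¹ where J is a Jordan canonical form, so e^{tB} = P · e^{tJ} · P⁻¹, and e^{tJ} can be computed block-by-block.

B has Jordan form
J =
  [4, 1, 0]
  [0, 4, 1]
  [0, 0, 4]
(up to reordering of blocks).

Per-block formulas:
  For a 3×3 Jordan block J_3(4): exp(t · J_3(4)) = e^(4t)·(I + t·N + (t^2/2)·N^2), where N is the 3×3 nilpotent shift.

After assembling e^{tJ} and conjugating by P, we get:

e^{tB} =
  [-t^2*exp(4*t)/2 + t*exp(4*t) + exp(4*t), t^2*exp(4*t)/2 + t*exp(4*t), -t^2*exp(4*t)/2]
  [t^2*exp(4*t)/2 - 2*t*exp(4*t), -t^2*exp(4*t)/2 + exp(4*t), t^2*exp(4*t)/2 - t*exp(4*t)]
  [t^2*exp(4*t) - 3*t*exp(4*t), -t^2*exp(4*t) - t*exp(4*t), t^2*exp(4*t) - t*exp(4*t) + exp(4*t)]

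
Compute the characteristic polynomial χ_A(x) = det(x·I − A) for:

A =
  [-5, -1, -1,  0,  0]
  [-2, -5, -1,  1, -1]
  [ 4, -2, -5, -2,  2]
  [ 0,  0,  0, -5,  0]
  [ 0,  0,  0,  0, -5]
x^5 + 25*x^4 + 250*x^3 + 1250*x^2 + 3125*x + 3125

Expanding det(x·I − A) (e.g. by cofactor expansion or by noting that A is similar to its Jordan form J, which has the same characteristic polynomial as A) gives
  χ_A(x) = x^5 + 25*x^4 + 250*x^3 + 1250*x^2 + 3125*x + 3125
which factors as (x + 5)^5. The eigenvalues (with algebraic multiplicities) are λ = -5 with multiplicity 5.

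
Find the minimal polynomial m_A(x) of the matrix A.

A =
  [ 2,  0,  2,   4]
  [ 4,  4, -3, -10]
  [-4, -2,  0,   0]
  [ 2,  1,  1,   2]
x^3 - 6*x^2 + 12*x - 8

The characteristic polynomial is χ_A(x) = (x - 2)^4, so the eigenvalues are known. The minimal polynomial is
  m_A(x) = Π_λ (x − λ)^{k_λ}
where k_λ is the size of the *largest* Jordan block for λ (equivalently, the smallest k with (A − λI)^k v = 0 for every generalised eigenvector v of λ).

  λ = 2: largest Jordan block has size 3, contributing (x − 2)^3

So m_A(x) = (x - 2)^3 = x^3 - 6*x^2 + 12*x - 8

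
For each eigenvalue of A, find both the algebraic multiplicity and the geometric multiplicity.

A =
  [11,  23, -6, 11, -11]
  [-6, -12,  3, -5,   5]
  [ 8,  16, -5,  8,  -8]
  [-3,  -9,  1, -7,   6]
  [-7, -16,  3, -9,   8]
λ = -1: alg = 5, geom = 2

Step 1 — factor the characteristic polynomial to read off the algebraic multiplicities:
  χ_A(x) = (x + 1)^5

Step 2 — compute geometric multiplicities via the rank-nullity identity g(λ) = n − rank(A − λI):
  rank(A − (-1)·I) = 3, so dim ker(A − (-1)·I) = n − 3 = 2

Summary:
  λ = -1: algebraic multiplicity = 5, geometric multiplicity = 2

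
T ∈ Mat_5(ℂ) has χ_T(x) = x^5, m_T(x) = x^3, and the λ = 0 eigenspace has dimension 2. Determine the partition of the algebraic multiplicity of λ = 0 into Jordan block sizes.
Block sizes for λ = 0: [3, 2]

Step 1 — from the characteristic polynomial, algebraic multiplicity of λ = 0 is 5. From dim ker(T − (0)·I) = 2, there are exactly 2 Jordan blocks for λ = 0.
Step 2 — from the minimal polynomial, the factor (x − 0)^3 tells us the largest block for λ = 0 has size 3.
Step 3 — with total size 5, 2 blocks, and largest block 3, the block sizes (in nonincreasing order) are [3, 2].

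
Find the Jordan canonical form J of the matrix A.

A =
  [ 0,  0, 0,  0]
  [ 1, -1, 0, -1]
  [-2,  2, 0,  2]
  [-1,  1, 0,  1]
J_2(0) ⊕ J_1(0) ⊕ J_1(0)

The characteristic polynomial is
  det(x·I − A) = x^4

Eigenvalues and multiplicities (the geometric multiplicity of λ is n − rank(A − λI), which equals the number of Jordan blocks for λ):
  λ = 0: algebraic multiplicity = 4, geometric multiplicity = 3

Determining the block sizes for each eigenvalue:
  λ = 0: 3 blocks summing to 4 forces exactly one block of size 2 and the rest size 1 → block sizes [2, 1, 1]

Assembling the blocks gives a Jordan form
J =
  [0, 1, 0, 0]
  [0, 0, 0, 0]
  [0, 0, 0, 0]
  [0, 0, 0, 0]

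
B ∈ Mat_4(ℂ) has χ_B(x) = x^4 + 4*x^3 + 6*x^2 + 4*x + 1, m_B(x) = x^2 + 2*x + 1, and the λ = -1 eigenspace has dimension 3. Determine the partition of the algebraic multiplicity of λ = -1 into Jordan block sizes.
Block sizes for λ = -1: [2, 1, 1]

Step 1 — from the characteristic polynomial, algebraic multiplicity of λ = -1 is 4. From dim ker(B − (-1)·I) = 3, there are exactly 3 Jordan blocks for λ = -1.
Step 2 — from the minimal polynomial, the factor (x + 1)^2 tells us the largest block for λ = -1 has size 2.
Step 3 — with total size 4, 3 blocks, and largest block 2, the block sizes (in nonincreasing order) are [2, 1, 1].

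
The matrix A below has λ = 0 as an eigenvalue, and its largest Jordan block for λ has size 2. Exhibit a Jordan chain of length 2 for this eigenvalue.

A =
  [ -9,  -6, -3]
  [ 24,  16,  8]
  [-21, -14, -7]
A Jordan chain for λ = 0 of length 2:
v_1 = (-9, 24, -21)ᵀ
v_2 = (1, 0, 0)ᵀ

Let N = A − (0)·I. We want v_2 with N^2 v_2 = 0 but N^1 v_2 ≠ 0; then v_{j-1} := N · v_j for j = 2, …, 2.

Pick v_2 = (1, 0, 0)ᵀ.
Then v_1 = N · v_2 = (-9, 24, -21)ᵀ.

Sanity check: (A − (0)·I) v_1 = (0, 0, 0)ᵀ = 0. ✓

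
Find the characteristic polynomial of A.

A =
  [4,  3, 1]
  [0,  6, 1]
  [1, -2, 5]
x^3 - 15*x^2 + 75*x - 125

Expanding det(x·I − A) (e.g. by cofactor expansion or by noting that A is similar to its Jordan form J, which has the same characteristic polynomial as A) gives
  χ_A(x) = x^3 - 15*x^2 + 75*x - 125
which factors as (x - 5)^3. The eigenvalues (with algebraic multiplicities) are λ = 5 with multiplicity 3.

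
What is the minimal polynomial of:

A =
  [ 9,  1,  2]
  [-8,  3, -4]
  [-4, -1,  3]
x^2 - 10*x + 25

The characteristic polynomial is χ_A(x) = (x - 5)^3, so the eigenvalues are known. The minimal polynomial is
  m_A(x) = Π_λ (x − λ)^{k_λ}
where k_λ is the size of the *largest* Jordan block for λ (equivalently, the smallest k with (A − λI)^k v = 0 for every generalised eigenvector v of λ).

  λ = 5: largest Jordan block has size 2, contributing (x − 5)^2

So m_A(x) = (x - 5)^2 = x^2 - 10*x + 25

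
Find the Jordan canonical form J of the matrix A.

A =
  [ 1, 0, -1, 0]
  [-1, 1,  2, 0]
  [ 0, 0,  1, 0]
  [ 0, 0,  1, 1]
J_3(1) ⊕ J_1(1)

The characteristic polynomial is
  det(x·I − A) = x^4 - 4*x^3 + 6*x^2 - 4*x + 1 = (x - 1)^4

Eigenvalues and multiplicities (the geometric multiplicity of λ is n − rank(A − λI), which equals the number of Jordan blocks for λ):
  λ = 1: algebraic multiplicity = 4, geometric multiplicity = 2

Determining the block sizes for each eigenvalue:
  λ = 1: with am = 4 and gm = 2, the partition is not yet determined (e.g. several partitions of 4 into 2 parts exist). Let N = A − (1)·I. Computing rank(N^1) = 2, rank(N^2) = 1, rank(N^3) = 0; the number of blocks of size ≥ j is rank(N^{j−1}) − rank(N^j), giving [2, 1, 1]. So we have 1 block(s) of size 3, 1 block(s) of size 1 → block sizes [3, 1]

Assembling the blocks gives a Jordan form
J =
  [1, 1, 0, 0]
  [0, 1, 1, 0]
  [0, 0, 1, 0]
  [0, 0, 0, 1]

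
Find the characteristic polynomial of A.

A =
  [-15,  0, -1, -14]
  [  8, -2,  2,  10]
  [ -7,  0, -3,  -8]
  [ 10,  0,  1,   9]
x^4 + 11*x^3 + 42*x^2 + 68*x + 40

Expanding det(x·I − A) (e.g. by cofactor expansion or by noting that A is similar to its Jordan form J, which has the same characteristic polynomial as A) gives
  χ_A(x) = x^4 + 11*x^3 + 42*x^2 + 68*x + 40
which factors as (x + 2)^3*(x + 5). The eigenvalues (with algebraic multiplicities) are λ = -5 with multiplicity 1, λ = -2 with multiplicity 3.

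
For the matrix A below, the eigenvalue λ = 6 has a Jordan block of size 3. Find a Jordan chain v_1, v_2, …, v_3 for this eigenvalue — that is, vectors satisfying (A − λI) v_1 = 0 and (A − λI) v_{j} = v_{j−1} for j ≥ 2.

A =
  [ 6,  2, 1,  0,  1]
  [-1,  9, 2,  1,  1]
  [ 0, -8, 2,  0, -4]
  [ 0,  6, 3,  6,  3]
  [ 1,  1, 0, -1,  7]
A Jordan chain for λ = 6 of length 3:
v_1 = (-1, -2, 4, -3, 0)ᵀ
v_2 = (0, -1, 0, 0, 1)ᵀ
v_3 = (1, 0, 0, 0, 0)ᵀ

Let N = A − (6)·I. We want v_3 with N^3 v_3 = 0 but N^2 v_3 ≠ 0; then v_{j-1} := N · v_j for j = 3, …, 2.

Pick v_3 = (1, 0, 0, 0, 0)ᵀ.
Then v_2 = N · v_3 = (0, -1, 0, 0, 1)ᵀ.
Then v_1 = N · v_2 = (-1, -2, 4, -3, 0)ᵀ.

Sanity check: (A − (6)·I) v_1 = (0, 0, 0, 0, 0)ᵀ = 0. ✓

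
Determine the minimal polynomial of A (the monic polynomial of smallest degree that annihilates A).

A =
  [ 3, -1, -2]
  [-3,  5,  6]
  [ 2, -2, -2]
x^2 - 4*x + 4

The characteristic polynomial is χ_A(x) = (x - 2)^3, so the eigenvalues are known. The minimal polynomial is
  m_A(x) = Π_λ (x − λ)^{k_λ}
where k_λ is the size of the *largest* Jordan block for λ (equivalently, the smallest k with (A − λI)^k v = 0 for every generalised eigenvector v of λ).

  λ = 2: largest Jordan block has size 2, contributing (x − 2)^2

So m_A(x) = (x - 2)^2 = x^2 - 4*x + 4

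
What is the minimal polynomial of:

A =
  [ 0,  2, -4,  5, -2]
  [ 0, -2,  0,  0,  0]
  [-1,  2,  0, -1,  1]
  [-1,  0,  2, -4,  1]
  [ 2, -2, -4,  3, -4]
x^3 + 6*x^2 + 12*x + 8

The characteristic polynomial is χ_A(x) = (x + 2)^5, so the eigenvalues are known. The minimal polynomial is
  m_A(x) = Π_λ (x − λ)^{k_λ}
where k_λ is the size of the *largest* Jordan block for λ (equivalently, the smallest k with (A − λI)^k v = 0 for every generalised eigenvector v of λ).

  λ = -2: largest Jordan block has size 3, contributing (x + 2)^3

So m_A(x) = (x + 2)^3 = x^3 + 6*x^2 + 12*x + 8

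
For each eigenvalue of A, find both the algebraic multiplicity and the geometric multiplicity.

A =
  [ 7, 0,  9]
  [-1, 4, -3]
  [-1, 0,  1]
λ = 4: alg = 3, geom = 2

Step 1 — factor the characteristic polynomial to read off the algebraic multiplicities:
  χ_A(x) = (x - 4)^3

Step 2 — compute geometric multiplicities via the rank-nullity identity g(λ) = n − rank(A − λI):
  rank(A − (4)·I) = 1, so dim ker(A − (4)·I) = n − 1 = 2

Summary:
  λ = 4: algebraic multiplicity = 3, geometric multiplicity = 2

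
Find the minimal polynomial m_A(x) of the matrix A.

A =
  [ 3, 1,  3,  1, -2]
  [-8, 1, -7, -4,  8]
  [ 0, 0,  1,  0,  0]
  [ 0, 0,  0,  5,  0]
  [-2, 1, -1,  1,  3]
x^4 - 8*x^3 + 18*x^2 - 16*x + 5

The characteristic polynomial is χ_A(x) = (x - 5)^2*(x - 1)^3, so the eigenvalues are known. The minimal polynomial is
  m_A(x) = Π_λ (x − λ)^{k_λ}
where k_λ is the size of the *largest* Jordan block for λ (equivalently, the smallest k with (A − λI)^k v = 0 for every generalised eigenvector v of λ).

  λ = 1: largest Jordan block has size 3, contributing (x − 1)^3
  λ = 5: largest Jordan block has size 1, contributing (x − 5)

So m_A(x) = (x - 5)*(x - 1)^3 = x^4 - 8*x^3 + 18*x^2 - 16*x + 5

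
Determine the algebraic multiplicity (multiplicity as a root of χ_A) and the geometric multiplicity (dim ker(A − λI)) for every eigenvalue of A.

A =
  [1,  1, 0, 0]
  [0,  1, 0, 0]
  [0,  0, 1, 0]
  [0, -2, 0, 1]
λ = 1: alg = 4, geom = 3

Step 1 — factor the characteristic polynomial to read off the algebraic multiplicities:
  χ_A(x) = (x - 1)^4

Step 2 — compute geometric multiplicities via the rank-nullity identity g(λ) = n − rank(A − λI):
  rank(A − (1)·I) = 1, so dim ker(A − (1)·I) = n − 1 = 3

Summary:
  λ = 1: algebraic multiplicity = 4, geometric multiplicity = 3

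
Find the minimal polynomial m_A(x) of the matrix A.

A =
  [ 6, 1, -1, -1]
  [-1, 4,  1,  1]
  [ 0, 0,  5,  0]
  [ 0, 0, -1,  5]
x^3 - 15*x^2 + 75*x - 125

The characteristic polynomial is χ_A(x) = (x - 5)^4, so the eigenvalues are known. The minimal polynomial is
  m_A(x) = Π_λ (x − λ)^{k_λ}
where k_λ is the size of the *largest* Jordan block for λ (equivalently, the smallest k with (A − λI)^k v = 0 for every generalised eigenvector v of λ).

  λ = 5: largest Jordan block has size 3, contributing (x − 5)^3

So m_A(x) = (x - 5)^3 = x^3 - 15*x^2 + 75*x - 125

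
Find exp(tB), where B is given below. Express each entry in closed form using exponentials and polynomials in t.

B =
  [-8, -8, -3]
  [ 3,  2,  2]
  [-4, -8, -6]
e^{tB} =
  [2*t^2*exp(-4*t) - 4*t*exp(-4*t) + exp(-4*t), 4*t^2*exp(-4*t) - 8*t*exp(-4*t), t^2*exp(-4*t) - 3*t*exp(-4*t)]
  [-t^2*exp(-4*t) + 3*t*exp(-4*t), -2*t^2*exp(-4*t) + 6*t*exp(-4*t) + exp(-4*t), -t^2*exp(-4*t)/2 + 2*t*exp(-4*t)]
  [-4*t*exp(-4*t), -8*t*exp(-4*t), -2*t*exp(-4*t) + exp(-4*t)]

Strategy: write B = P · J · P⁻¹ where J is a Jordan canonical form, so e^{tB} = P · e^{tJ} · P⁻¹, and e^{tJ} can be computed block-by-block.

B has Jordan form
J =
  [-4,  1,  0]
  [ 0, -4,  1]
  [ 0,  0, -4]
(up to reordering of blocks).

Per-block formulas:
  For a 3×3 Jordan block J_3(-4): exp(t · J_3(-4)) = e^(-4t)·(I + t·N + (t^2/2)·N^2), where N is the 3×3 nilpotent shift.

After assembling e^{tJ} and conjugating by P, we get:

e^{tB} =
  [2*t^2*exp(-4*t) - 4*t*exp(-4*t) + exp(-4*t), 4*t^2*exp(-4*t) - 8*t*exp(-4*t), t^2*exp(-4*t) - 3*t*exp(-4*t)]
  [-t^2*exp(-4*t) + 3*t*exp(-4*t), -2*t^2*exp(-4*t) + 6*t*exp(-4*t) + exp(-4*t), -t^2*exp(-4*t)/2 + 2*t*exp(-4*t)]
  [-4*t*exp(-4*t), -8*t*exp(-4*t), -2*t*exp(-4*t) + exp(-4*t)]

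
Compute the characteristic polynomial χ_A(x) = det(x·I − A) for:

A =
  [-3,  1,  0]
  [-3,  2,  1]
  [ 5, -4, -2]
x^3 + 3*x^2 + 3*x + 1

Expanding det(x·I − A) (e.g. by cofactor expansion or by noting that A is similar to its Jordan form J, which has the same characteristic polynomial as A) gives
  χ_A(x) = x^3 + 3*x^2 + 3*x + 1
which factors as (x + 1)^3. The eigenvalues (with algebraic multiplicities) are λ = -1 with multiplicity 3.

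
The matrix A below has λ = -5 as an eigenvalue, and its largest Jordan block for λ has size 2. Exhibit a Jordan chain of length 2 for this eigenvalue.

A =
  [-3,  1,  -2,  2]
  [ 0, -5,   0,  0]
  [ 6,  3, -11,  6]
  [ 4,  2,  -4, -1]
A Jordan chain for λ = -5 of length 2:
v_1 = (2, 0, 6, 4)ᵀ
v_2 = (1, 0, 0, 0)ᵀ

Let N = A − (-5)·I. We want v_2 with N^2 v_2 = 0 but N^1 v_2 ≠ 0; then v_{j-1} := N · v_j for j = 2, …, 2.

Pick v_2 = (1, 0, 0, 0)ᵀ.
Then v_1 = N · v_2 = (2, 0, 6, 4)ᵀ.

Sanity check: (A − (-5)·I) v_1 = (0, 0, 0, 0)ᵀ = 0. ✓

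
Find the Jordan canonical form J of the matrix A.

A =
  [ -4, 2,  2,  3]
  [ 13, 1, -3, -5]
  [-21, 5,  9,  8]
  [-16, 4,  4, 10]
J_2(4) ⊕ J_2(4)

The characteristic polynomial is
  det(x·I − A) = x^4 - 16*x^3 + 96*x^2 - 256*x + 256 = (x - 4)^4

Eigenvalues and multiplicities (the geometric multiplicity of λ is n − rank(A − λI), which equals the number of Jordan blocks for λ):
  λ = 4: algebraic multiplicity = 4, geometric multiplicity = 2

Determining the block sizes for each eigenvalue:
  λ = 4: with am = 4 and gm = 2, the partition is not yet determined (e.g. several partitions of 4 into 2 parts exist). Let N = A − (4)·I. Computing rank(N^1) = 2, rank(N^2) = 0; the number of blocks of size ≥ j is rank(N^{j−1}) − rank(N^j), giving [2, 2]. So we have 2 block(s) of size 2 → block sizes [2, 2]

Assembling the blocks gives a Jordan form
J =
  [4, 1, 0, 0]
  [0, 4, 0, 0]
  [0, 0, 4, 1]
  [0, 0, 0, 4]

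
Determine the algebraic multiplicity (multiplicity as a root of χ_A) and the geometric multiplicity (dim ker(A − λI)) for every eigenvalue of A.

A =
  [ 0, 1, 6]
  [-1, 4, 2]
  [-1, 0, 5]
λ = 3: alg = 3, geom = 1

Step 1 — factor the characteristic polynomial to read off the algebraic multiplicities:
  χ_A(x) = (x - 3)^3

Step 2 — compute geometric multiplicities via the rank-nullity identity g(λ) = n − rank(A − λI):
  rank(A − (3)·I) = 2, so dim ker(A − (3)·I) = n − 2 = 1

Summary:
  λ = 3: algebraic multiplicity = 3, geometric multiplicity = 1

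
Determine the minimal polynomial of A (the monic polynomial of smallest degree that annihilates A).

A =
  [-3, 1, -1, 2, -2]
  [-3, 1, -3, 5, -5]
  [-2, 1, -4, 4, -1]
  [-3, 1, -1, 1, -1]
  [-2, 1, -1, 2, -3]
x^5 + 8*x^4 + 25*x^3 + 38*x^2 + 28*x + 8

The characteristic polynomial is χ_A(x) = (x + 1)^2*(x + 2)^3, so the eigenvalues are known. The minimal polynomial is
  m_A(x) = Π_λ (x − λ)^{k_λ}
where k_λ is the size of the *largest* Jordan block for λ (equivalently, the smallest k with (A − λI)^k v = 0 for every generalised eigenvector v of λ).

  λ = -2: largest Jordan block has size 3, contributing (x + 2)^3
  λ = -1: largest Jordan block has size 2, contributing (x + 1)^2

So m_A(x) = (x + 1)^2*(x + 2)^3 = x^5 + 8*x^4 + 25*x^3 + 38*x^2 + 28*x + 8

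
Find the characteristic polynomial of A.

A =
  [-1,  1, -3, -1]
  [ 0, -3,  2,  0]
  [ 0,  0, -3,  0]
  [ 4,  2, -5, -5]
x^4 + 12*x^3 + 54*x^2 + 108*x + 81

Expanding det(x·I − A) (e.g. by cofactor expansion or by noting that A is similar to its Jordan form J, which has the same characteristic polynomial as A) gives
  χ_A(x) = x^4 + 12*x^3 + 54*x^2 + 108*x + 81
which factors as (x + 3)^4. The eigenvalues (with algebraic multiplicities) are λ = -3 with multiplicity 4.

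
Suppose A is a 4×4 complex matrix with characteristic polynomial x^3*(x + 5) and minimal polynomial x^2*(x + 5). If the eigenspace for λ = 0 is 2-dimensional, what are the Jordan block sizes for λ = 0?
Block sizes for λ = 0: [2, 1]

Step 1 — from the characteristic polynomial, algebraic multiplicity of λ = 0 is 3. From dim ker(A − (0)·I) = 2, there are exactly 2 Jordan blocks for λ = 0.
Step 2 — from the minimal polynomial, the factor (x − 0)^2 tells us the largest block for λ = 0 has size 2.
Step 3 — with total size 3, 2 blocks, and largest block 2, the block sizes (in nonincreasing order) are [2, 1].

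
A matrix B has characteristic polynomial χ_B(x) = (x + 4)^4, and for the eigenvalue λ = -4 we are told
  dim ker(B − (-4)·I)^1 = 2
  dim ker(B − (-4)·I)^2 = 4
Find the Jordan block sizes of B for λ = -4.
Block sizes for λ = -4: [2, 2]

From the dimensions of kernels of powers, the number of Jordan blocks of size at least j is d_j − d_{j−1} where d_j = dim ker(N^j) (with d_0 = 0). Computing the differences gives [2, 2].
The number of blocks of size exactly k is (#blocks of size ≥ k) − (#blocks of size ≥ k + 1), so the partition is: 2 block(s) of size 2.
In nonincreasing order the block sizes are [2, 2].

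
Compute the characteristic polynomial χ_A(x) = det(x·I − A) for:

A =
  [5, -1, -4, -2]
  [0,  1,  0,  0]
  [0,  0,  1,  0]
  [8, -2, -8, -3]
x^4 - 4*x^3 + 6*x^2 - 4*x + 1

Expanding det(x·I − A) (e.g. by cofactor expansion or by noting that A is similar to its Jordan form J, which has the same characteristic polynomial as A) gives
  χ_A(x) = x^4 - 4*x^3 + 6*x^2 - 4*x + 1
which factors as (x - 1)^4. The eigenvalues (with algebraic multiplicities) are λ = 1 with multiplicity 4.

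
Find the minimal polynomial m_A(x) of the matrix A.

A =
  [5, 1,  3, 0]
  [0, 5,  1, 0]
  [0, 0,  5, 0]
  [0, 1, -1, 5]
x^3 - 15*x^2 + 75*x - 125

The characteristic polynomial is χ_A(x) = (x - 5)^4, so the eigenvalues are known. The minimal polynomial is
  m_A(x) = Π_λ (x − λ)^{k_λ}
where k_λ is the size of the *largest* Jordan block for λ (equivalently, the smallest k with (A − λI)^k v = 0 for every generalised eigenvector v of λ).

  λ = 5: largest Jordan block has size 3, contributing (x − 5)^3

So m_A(x) = (x - 5)^3 = x^3 - 15*x^2 + 75*x - 125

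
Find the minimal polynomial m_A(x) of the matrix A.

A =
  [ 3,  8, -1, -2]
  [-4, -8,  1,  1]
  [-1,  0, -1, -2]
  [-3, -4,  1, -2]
x^2 + 4*x + 4

The characteristic polynomial is χ_A(x) = (x + 2)^4, so the eigenvalues are known. The minimal polynomial is
  m_A(x) = Π_λ (x − λ)^{k_λ}
where k_λ is the size of the *largest* Jordan block for λ (equivalently, the smallest k with (A − λI)^k v = 0 for every generalised eigenvector v of λ).

  λ = -2: largest Jordan block has size 2, contributing (x + 2)^2

So m_A(x) = (x + 2)^2 = x^2 + 4*x + 4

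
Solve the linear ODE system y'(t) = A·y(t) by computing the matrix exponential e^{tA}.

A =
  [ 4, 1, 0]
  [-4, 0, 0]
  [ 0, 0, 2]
e^{tA} =
  [2*t*exp(2*t) + exp(2*t), t*exp(2*t), 0]
  [-4*t*exp(2*t), -2*t*exp(2*t) + exp(2*t), 0]
  [0, 0, exp(2*t)]

Strategy: write A = P · J · P⁻¹ where J is a Jordan canonical form, so e^{tA} = P · e^{tJ} · P⁻¹, and e^{tJ} can be computed block-by-block.

A has Jordan form
J =
  [2, 1, 0]
  [0, 2, 0]
  [0, 0, 2]
(up to reordering of blocks).

Per-block formulas:
  For a 2×2 Jordan block J_2(2): exp(t · J_2(2)) = e^(2t)·(I + t·N), where N is the 2×2 nilpotent shift.
  For a 1×1 block at λ = 2: exp(t · [2]) = [e^(2t)].

After assembling e^{tJ} and conjugating by P, we get:

e^{tA} =
  [2*t*exp(2*t) + exp(2*t), t*exp(2*t), 0]
  [-4*t*exp(2*t), -2*t*exp(2*t) + exp(2*t), 0]
  [0, 0, exp(2*t)]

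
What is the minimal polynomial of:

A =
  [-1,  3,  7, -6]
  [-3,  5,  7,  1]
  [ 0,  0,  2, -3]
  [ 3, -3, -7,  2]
x^3 - 6*x^2 + 12*x - 8

The characteristic polynomial is χ_A(x) = (x - 2)^4, so the eigenvalues are known. The minimal polynomial is
  m_A(x) = Π_λ (x − λ)^{k_λ}
where k_λ is the size of the *largest* Jordan block for λ (equivalently, the smallest k with (A − λI)^k v = 0 for every generalised eigenvector v of λ).

  λ = 2: largest Jordan block has size 3, contributing (x − 2)^3

So m_A(x) = (x - 2)^3 = x^3 - 6*x^2 + 12*x - 8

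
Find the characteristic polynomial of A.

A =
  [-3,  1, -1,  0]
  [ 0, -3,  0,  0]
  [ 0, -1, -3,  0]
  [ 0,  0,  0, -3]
x^4 + 12*x^3 + 54*x^2 + 108*x + 81

Expanding det(x·I − A) (e.g. by cofactor expansion or by noting that A is similar to its Jordan form J, which has the same characteristic polynomial as A) gives
  χ_A(x) = x^4 + 12*x^3 + 54*x^2 + 108*x + 81
which factors as (x + 3)^4. The eigenvalues (with algebraic multiplicities) are λ = -3 with multiplicity 4.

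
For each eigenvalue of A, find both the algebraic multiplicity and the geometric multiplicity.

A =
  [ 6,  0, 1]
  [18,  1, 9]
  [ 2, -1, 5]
λ = 4: alg = 3, geom = 1

Step 1 — factor the characteristic polynomial to read off the algebraic multiplicities:
  χ_A(x) = (x - 4)^3

Step 2 — compute geometric multiplicities via the rank-nullity identity g(λ) = n − rank(A − λI):
  rank(A − (4)·I) = 2, so dim ker(A − (4)·I) = n − 2 = 1

Summary:
  λ = 4: algebraic multiplicity = 3, geometric multiplicity = 1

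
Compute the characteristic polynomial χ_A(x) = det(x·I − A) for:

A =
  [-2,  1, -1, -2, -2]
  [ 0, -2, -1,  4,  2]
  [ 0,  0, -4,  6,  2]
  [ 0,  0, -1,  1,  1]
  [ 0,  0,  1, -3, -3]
x^5 + 10*x^4 + 40*x^3 + 80*x^2 + 80*x + 32

Expanding det(x·I − A) (e.g. by cofactor expansion or by noting that A is similar to its Jordan form J, which has the same characteristic polynomial as A) gives
  χ_A(x) = x^5 + 10*x^4 + 40*x^3 + 80*x^2 + 80*x + 32
which factors as (x + 2)^5. The eigenvalues (with algebraic multiplicities) are λ = -2 with multiplicity 5.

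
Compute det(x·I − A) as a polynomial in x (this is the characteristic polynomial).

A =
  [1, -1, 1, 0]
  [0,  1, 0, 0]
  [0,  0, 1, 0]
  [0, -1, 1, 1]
x^4 - 4*x^3 + 6*x^2 - 4*x + 1

Expanding det(x·I − A) (e.g. by cofactor expansion or by noting that A is similar to its Jordan form J, which has the same characteristic polynomial as A) gives
  χ_A(x) = x^4 - 4*x^3 + 6*x^2 - 4*x + 1
which factors as (x - 1)^4. The eigenvalues (with algebraic multiplicities) are λ = 1 with multiplicity 4.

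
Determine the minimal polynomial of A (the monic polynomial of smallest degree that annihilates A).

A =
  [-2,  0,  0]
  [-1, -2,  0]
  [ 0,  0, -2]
x^2 + 4*x + 4

The characteristic polynomial is χ_A(x) = (x + 2)^3, so the eigenvalues are known. The minimal polynomial is
  m_A(x) = Π_λ (x − λ)^{k_λ}
where k_λ is the size of the *largest* Jordan block for λ (equivalently, the smallest k with (A − λI)^k v = 0 for every generalised eigenvector v of λ).

  λ = -2: largest Jordan block has size 2, contributing (x + 2)^2

So m_A(x) = (x + 2)^2 = x^2 + 4*x + 4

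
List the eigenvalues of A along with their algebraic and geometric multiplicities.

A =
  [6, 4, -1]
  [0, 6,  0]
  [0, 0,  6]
λ = 6: alg = 3, geom = 2

Step 1 — factor the characteristic polynomial to read off the algebraic multiplicities:
  χ_A(x) = (x - 6)^3

Step 2 — compute geometric multiplicities via the rank-nullity identity g(λ) = n − rank(A − λI):
  rank(A − (6)·I) = 1, so dim ker(A − (6)·I) = n − 1 = 2

Summary:
  λ = 6: algebraic multiplicity = 3, geometric multiplicity = 2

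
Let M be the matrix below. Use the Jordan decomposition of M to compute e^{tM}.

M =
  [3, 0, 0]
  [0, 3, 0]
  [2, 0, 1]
e^{tM} =
  [exp(3*t), 0, 0]
  [0, exp(3*t), 0]
  [exp(3*t) - exp(t), 0, exp(t)]

Strategy: write M = P · J · P⁻¹ where J is a Jordan canonical form, so e^{tM} = P · e^{tJ} · P⁻¹, and e^{tJ} can be computed block-by-block.

M has Jordan form
J =
  [1, 0, 0]
  [0, 3, 0]
  [0, 0, 3]
(up to reordering of blocks).

Per-block formulas:
  For a 1×1 block at λ = 1: exp(t · [1]) = [e^(1t)].
  For a 1×1 block at λ = 3: exp(t · [3]) = [e^(3t)].

After assembling e^{tJ} and conjugating by P, we get:

e^{tM} =
  [exp(3*t), 0, 0]
  [0, exp(3*t), 0]
  [exp(3*t) - exp(t), 0, exp(t)]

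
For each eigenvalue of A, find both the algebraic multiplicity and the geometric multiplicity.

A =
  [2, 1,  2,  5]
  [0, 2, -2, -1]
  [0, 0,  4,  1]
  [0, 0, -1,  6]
λ = 2: alg = 2, geom = 1; λ = 5: alg = 2, geom = 1

Step 1 — factor the characteristic polynomial to read off the algebraic multiplicities:
  χ_A(x) = (x - 5)^2*(x - 2)^2

Step 2 — compute geometric multiplicities via the rank-nullity identity g(λ) = n − rank(A − λI):
  rank(A − (2)·I) = 3, so dim ker(A − (2)·I) = n − 3 = 1
  rank(A − (5)·I) = 3, so dim ker(A − (5)·I) = n − 3 = 1

Summary:
  λ = 2: algebraic multiplicity = 2, geometric multiplicity = 1
  λ = 5: algebraic multiplicity = 2, geometric multiplicity = 1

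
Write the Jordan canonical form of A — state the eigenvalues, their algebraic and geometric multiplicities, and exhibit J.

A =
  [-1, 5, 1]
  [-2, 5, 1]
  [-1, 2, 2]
J_3(2)

The characteristic polynomial is
  det(x·I − A) = x^3 - 6*x^2 + 12*x - 8 = (x - 2)^3

Eigenvalues and multiplicities (the geometric multiplicity of λ is n − rank(A − λI), which equals the number of Jordan blocks for λ):
  λ = 2: algebraic multiplicity = 3, geometric multiplicity = 1

Determining the block sizes for each eigenvalue:
  λ = 2: one block (gm = 1), so the single block has size am = 3 → block sizes [3]

Assembling the blocks gives a Jordan form
J =
  [2, 1, 0]
  [0, 2, 1]
  [0, 0, 2]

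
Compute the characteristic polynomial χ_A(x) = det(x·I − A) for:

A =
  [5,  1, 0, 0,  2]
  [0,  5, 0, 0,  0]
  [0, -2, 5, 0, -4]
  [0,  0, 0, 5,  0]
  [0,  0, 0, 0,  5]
x^5 - 25*x^4 + 250*x^3 - 1250*x^2 + 3125*x - 3125

Expanding det(x·I − A) (e.g. by cofactor expansion or by noting that A is similar to its Jordan form J, which has the same characteristic polynomial as A) gives
  χ_A(x) = x^5 - 25*x^4 + 250*x^3 - 1250*x^2 + 3125*x - 3125
which factors as (x - 5)^5. The eigenvalues (with algebraic multiplicities) are λ = 5 with multiplicity 5.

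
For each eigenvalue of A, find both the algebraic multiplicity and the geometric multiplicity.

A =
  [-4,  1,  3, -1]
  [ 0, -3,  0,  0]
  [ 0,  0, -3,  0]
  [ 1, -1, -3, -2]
λ = -3: alg = 4, geom = 3

Step 1 — factor the characteristic polynomial to read off the algebraic multiplicities:
  χ_A(x) = (x + 3)^4

Step 2 — compute geometric multiplicities via the rank-nullity identity g(λ) = n − rank(A − λI):
  rank(A − (-3)·I) = 1, so dim ker(A − (-3)·I) = n − 1 = 3

Summary:
  λ = -3: algebraic multiplicity = 4, geometric multiplicity = 3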